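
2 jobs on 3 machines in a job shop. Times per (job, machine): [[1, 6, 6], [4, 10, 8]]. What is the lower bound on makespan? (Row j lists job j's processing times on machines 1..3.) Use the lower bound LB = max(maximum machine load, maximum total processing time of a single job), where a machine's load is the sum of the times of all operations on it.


Machine loads:
  Machine 1: 1 + 4 = 5
  Machine 2: 6 + 10 = 16
  Machine 3: 6 + 8 = 14
Max machine load = 16
Job totals:
  Job 1: 13
  Job 2: 22
Max job total = 22
Lower bound = max(16, 22) = 22

22


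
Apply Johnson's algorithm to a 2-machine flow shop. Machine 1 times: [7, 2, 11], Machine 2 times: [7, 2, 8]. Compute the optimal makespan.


Apply Johnson's rule:
  Group 1 (a <= b): [(2, 2, 2), (1, 7, 7)]
  Group 2 (a > b): [(3, 11, 8)]
Optimal job order: [2, 1, 3]
Schedule:
  Job 2: M1 done at 2, M2 done at 4
  Job 1: M1 done at 9, M2 done at 16
  Job 3: M1 done at 20, M2 done at 28
Makespan = 28

28


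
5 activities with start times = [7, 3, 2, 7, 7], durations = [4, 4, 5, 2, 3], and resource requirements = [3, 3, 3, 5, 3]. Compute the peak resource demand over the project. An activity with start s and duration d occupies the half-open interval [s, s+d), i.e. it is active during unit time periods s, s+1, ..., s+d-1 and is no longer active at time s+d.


Each activity i is active on [start_i, start_i + duration_i).
Compute total resource usage per time slot:
  t=0: active resources = [], total = 0
  t=1: active resources = [], total = 0
  t=2: active resources = [3], total = 3
  t=3: active resources = [3, 3], total = 6
  t=4: active resources = [3, 3], total = 6
  t=5: active resources = [3, 3], total = 6
  t=6: active resources = [3, 3], total = 6
  t=7: active resources = [3, 5, 3], total = 11
  t=8: active resources = [3, 5, 3], total = 11
  t=9: active resources = [3, 3], total = 6
  t=10: active resources = [3], total = 3
Peak resource demand = 11

11


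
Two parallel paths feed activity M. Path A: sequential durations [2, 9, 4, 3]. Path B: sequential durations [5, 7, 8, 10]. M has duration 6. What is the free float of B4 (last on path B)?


ES(B4) = sum of predecessors on chain B = 20
EF(B4) = ES + duration = 20 + 10 = 30
Successor of B4 is M. ES(M) = max(sum(A), sum(B)) = max(18, 30) = 30
Free float = ES(successor) - EF(current) = 30 - 30 = 0

0


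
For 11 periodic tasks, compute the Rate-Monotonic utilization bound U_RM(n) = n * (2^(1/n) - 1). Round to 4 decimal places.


Compute 2^(1/11) = 1.0650410894
Subtract 1: 1.0650410894 - 1 = 0.0650410894
Multiply by n: 11 * 0.0650410894 = 0.7154519834
Round to 4 dp: 0.7155

0.7155


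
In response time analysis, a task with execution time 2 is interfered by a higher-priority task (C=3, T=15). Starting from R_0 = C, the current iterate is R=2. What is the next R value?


R_next = C + ceil(R_prev / T_hp) * C_hp
ceil(2 / 15) = ceil(0.1333) = 1
Interference = 1 * 3 = 3
R_next = 2 + 3 = 5

5


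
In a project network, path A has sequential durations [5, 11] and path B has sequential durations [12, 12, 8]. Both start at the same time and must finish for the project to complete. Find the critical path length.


Path A total = 5 + 11 = 16
Path B total = 12 + 12 + 8 = 32
Critical path = longest path = max(16, 32) = 32

32


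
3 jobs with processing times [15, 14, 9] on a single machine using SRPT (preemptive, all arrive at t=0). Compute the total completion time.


Since all jobs arrive at t=0, SRPT equals SPT ordering.
SPT order: [9, 14, 15]
Completion times:
  Job 1: p=9, C=9
  Job 2: p=14, C=23
  Job 3: p=15, C=38
Total completion time = 9 + 23 + 38 = 70

70


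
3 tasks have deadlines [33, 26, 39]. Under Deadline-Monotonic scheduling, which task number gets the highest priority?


Sort tasks by relative deadline (ascending):
  Task 2: deadline = 26
  Task 1: deadline = 33
  Task 3: deadline = 39
Priority order (highest first): [2, 1, 3]
Highest priority task = 2

2


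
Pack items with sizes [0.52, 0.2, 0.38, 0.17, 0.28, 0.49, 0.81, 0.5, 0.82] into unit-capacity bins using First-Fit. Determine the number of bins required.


Place items sequentially using First-Fit:
  Item 0.52 -> new Bin 1
  Item 0.2 -> Bin 1 (now 0.72)
  Item 0.38 -> new Bin 2
  Item 0.17 -> Bin 1 (now 0.89)
  Item 0.28 -> Bin 2 (now 0.66)
  Item 0.49 -> new Bin 3
  Item 0.81 -> new Bin 4
  Item 0.5 -> Bin 3 (now 0.99)
  Item 0.82 -> new Bin 5
Total bins used = 5

5


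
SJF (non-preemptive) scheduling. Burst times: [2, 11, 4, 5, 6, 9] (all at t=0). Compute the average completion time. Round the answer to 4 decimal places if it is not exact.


SJF order (ascending): [2, 4, 5, 6, 9, 11]
Completion times:
  Job 1: burst=2, C=2
  Job 2: burst=4, C=6
  Job 3: burst=5, C=11
  Job 4: burst=6, C=17
  Job 5: burst=9, C=26
  Job 6: burst=11, C=37
Average completion = 99/6 = 16.5

16.5


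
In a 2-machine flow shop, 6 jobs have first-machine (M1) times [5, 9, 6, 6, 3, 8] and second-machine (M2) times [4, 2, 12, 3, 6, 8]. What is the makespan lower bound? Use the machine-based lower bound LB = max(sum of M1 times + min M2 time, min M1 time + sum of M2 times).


LB1 = sum(M1 times) + min(M2 times) = 37 + 2 = 39
LB2 = min(M1 times) + sum(M2 times) = 3 + 35 = 38
Lower bound = max(LB1, LB2) = max(39, 38) = 39

39


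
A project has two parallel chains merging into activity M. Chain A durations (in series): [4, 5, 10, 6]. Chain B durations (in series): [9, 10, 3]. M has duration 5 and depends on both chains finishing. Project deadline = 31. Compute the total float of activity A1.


Forward pass: ES(A1) = sum of predecessors on chain A = 0
EF = ES + duration = 0 + 4 = 4
Backward pass: LF(M) = deadline = 31; LS(M) = 31 - 5 = 26
LF(A1) = LS(M) - sum(successors on chain A) = 26 - 21 = 5
LS = LF - duration = 5 - 4 = 1
Total float = LS - ES = 1 - 0 = 1

1


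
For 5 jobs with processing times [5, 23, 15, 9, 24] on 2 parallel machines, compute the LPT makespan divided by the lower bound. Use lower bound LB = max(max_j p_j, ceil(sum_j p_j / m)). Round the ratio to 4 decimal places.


LPT order: [24, 23, 15, 9, 5]
Machine loads after assignment: [38, 38]
LPT makespan = 38
Lower bound = max(max_job, ceil(total/2)) = max(24, 38) = 38
Ratio = 38 / 38 = 1.0

1.0


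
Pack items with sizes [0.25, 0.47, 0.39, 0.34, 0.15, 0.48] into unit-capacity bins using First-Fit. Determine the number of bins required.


Place items sequentially using First-Fit:
  Item 0.25 -> new Bin 1
  Item 0.47 -> Bin 1 (now 0.72)
  Item 0.39 -> new Bin 2
  Item 0.34 -> Bin 2 (now 0.73)
  Item 0.15 -> Bin 1 (now 0.87)
  Item 0.48 -> new Bin 3
Total bins used = 3

3


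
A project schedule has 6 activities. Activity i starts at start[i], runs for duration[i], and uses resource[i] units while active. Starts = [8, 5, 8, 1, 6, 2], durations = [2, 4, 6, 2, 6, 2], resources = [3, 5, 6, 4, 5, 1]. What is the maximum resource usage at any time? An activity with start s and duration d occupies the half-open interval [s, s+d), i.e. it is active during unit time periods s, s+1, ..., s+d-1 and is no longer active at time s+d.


Each activity i is active on [start_i, start_i + duration_i).
Compute total resource usage per time slot:
  t=0: active resources = [], total = 0
  t=1: active resources = [4], total = 4
  t=2: active resources = [4, 1], total = 5
  t=3: active resources = [1], total = 1
  t=4: active resources = [], total = 0
  t=5: active resources = [5], total = 5
  t=6: active resources = [5, 5], total = 10
  t=7: active resources = [5, 5], total = 10
  t=8: active resources = [3, 5, 6, 5], total = 19
  t=9: active resources = [3, 6, 5], total = 14
  t=10: active resources = [6, 5], total = 11
  t=11: active resources = [6, 5], total = 11
  t=12: active resources = [6], total = 6
  t=13: active resources = [6], total = 6
Peak resource demand = 19

19


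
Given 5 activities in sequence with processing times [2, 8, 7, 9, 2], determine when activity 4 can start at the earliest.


Activity 4 starts after activities 1 through 3 complete.
Predecessor durations: [2, 8, 7]
ES = 2 + 8 + 7 = 17

17


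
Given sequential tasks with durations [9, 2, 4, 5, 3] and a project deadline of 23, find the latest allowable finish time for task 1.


LF(activity 1) = deadline - sum of successor durations
Successors: activities 2 through 5 with durations [2, 4, 5, 3]
Sum of successor durations = 14
LF = 23 - 14 = 9

9


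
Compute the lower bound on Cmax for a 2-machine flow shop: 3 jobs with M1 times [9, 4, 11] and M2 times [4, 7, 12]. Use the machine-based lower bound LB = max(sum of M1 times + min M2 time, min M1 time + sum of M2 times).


LB1 = sum(M1 times) + min(M2 times) = 24 + 4 = 28
LB2 = min(M1 times) + sum(M2 times) = 4 + 23 = 27
Lower bound = max(LB1, LB2) = max(28, 27) = 28

28


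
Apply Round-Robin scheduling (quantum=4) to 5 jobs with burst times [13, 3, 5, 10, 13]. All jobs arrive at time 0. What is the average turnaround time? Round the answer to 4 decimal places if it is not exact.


Time quantum = 4
Execution trace:
  J1 runs 4 units, time = 4
  J2 runs 3 units, time = 7
  J3 runs 4 units, time = 11
  J4 runs 4 units, time = 15
  J5 runs 4 units, time = 19
  J1 runs 4 units, time = 23
  J3 runs 1 units, time = 24
  J4 runs 4 units, time = 28
  J5 runs 4 units, time = 32
  J1 runs 4 units, time = 36
  J4 runs 2 units, time = 38
  J5 runs 4 units, time = 42
  J1 runs 1 units, time = 43
  J5 runs 1 units, time = 44
Finish times: [43, 7, 24, 38, 44]
Average turnaround = 156/5 = 31.2

31.2


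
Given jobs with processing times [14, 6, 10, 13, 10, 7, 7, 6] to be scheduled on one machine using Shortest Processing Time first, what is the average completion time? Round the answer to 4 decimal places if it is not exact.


Sort jobs by processing time (SPT order): [6, 6, 7, 7, 10, 10, 13, 14]
Compute completion times sequentially:
  Job 1: processing = 6, completes at 6
  Job 2: processing = 6, completes at 12
  Job 3: processing = 7, completes at 19
  Job 4: processing = 7, completes at 26
  Job 5: processing = 10, completes at 36
  Job 6: processing = 10, completes at 46
  Job 7: processing = 13, completes at 59
  Job 8: processing = 14, completes at 73
Sum of completion times = 277
Average completion time = 277/8 = 34.625

34.625


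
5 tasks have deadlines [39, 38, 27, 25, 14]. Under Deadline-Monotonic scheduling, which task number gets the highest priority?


Sort tasks by relative deadline (ascending):
  Task 5: deadline = 14
  Task 4: deadline = 25
  Task 3: deadline = 27
  Task 2: deadline = 38
  Task 1: deadline = 39
Priority order (highest first): [5, 4, 3, 2, 1]
Highest priority task = 5

5


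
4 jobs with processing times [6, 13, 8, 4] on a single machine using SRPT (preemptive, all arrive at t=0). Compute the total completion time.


Since all jobs arrive at t=0, SRPT equals SPT ordering.
SPT order: [4, 6, 8, 13]
Completion times:
  Job 1: p=4, C=4
  Job 2: p=6, C=10
  Job 3: p=8, C=18
  Job 4: p=13, C=31
Total completion time = 4 + 10 + 18 + 31 = 63

63


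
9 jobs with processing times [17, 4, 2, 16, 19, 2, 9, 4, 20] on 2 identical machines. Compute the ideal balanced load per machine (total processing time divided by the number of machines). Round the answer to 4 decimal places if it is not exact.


Total processing time = 17 + 4 + 2 + 16 + 19 + 2 + 9 + 4 + 20 = 93
Number of machines = 2
Ideal balanced load = 93 / 2 = 46.5

46.5


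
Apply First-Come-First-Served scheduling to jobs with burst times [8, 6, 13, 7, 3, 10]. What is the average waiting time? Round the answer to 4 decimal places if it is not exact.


FCFS order (as given): [8, 6, 13, 7, 3, 10]
Waiting times:
  Job 1: wait = 0
  Job 2: wait = 8
  Job 3: wait = 14
  Job 4: wait = 27
  Job 5: wait = 34
  Job 6: wait = 37
Sum of waiting times = 120
Average waiting time = 120/6 = 20.0

20.0


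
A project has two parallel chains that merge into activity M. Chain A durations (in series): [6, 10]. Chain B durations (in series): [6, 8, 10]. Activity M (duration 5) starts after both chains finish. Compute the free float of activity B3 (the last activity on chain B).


ES(B3) = sum of predecessors on chain B = 14
EF(B3) = ES + duration = 14 + 10 = 24
Successor of B3 is M. ES(M) = max(sum(A), sum(B)) = max(16, 24) = 24
Free float = ES(successor) - EF(current) = 24 - 24 = 0

0


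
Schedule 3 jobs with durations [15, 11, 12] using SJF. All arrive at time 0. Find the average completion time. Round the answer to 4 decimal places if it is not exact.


SJF order (ascending): [11, 12, 15]
Completion times:
  Job 1: burst=11, C=11
  Job 2: burst=12, C=23
  Job 3: burst=15, C=38
Average completion = 72/3 = 24.0

24.0


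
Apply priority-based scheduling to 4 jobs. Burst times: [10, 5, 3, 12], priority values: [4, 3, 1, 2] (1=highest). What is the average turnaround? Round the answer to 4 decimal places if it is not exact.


Sort by priority (ascending = highest first):
Order: [(1, 3), (2, 12), (3, 5), (4, 10)]
Completion times:
  Priority 1, burst=3, C=3
  Priority 2, burst=12, C=15
  Priority 3, burst=5, C=20
  Priority 4, burst=10, C=30
Average turnaround = 68/4 = 17.0

17.0


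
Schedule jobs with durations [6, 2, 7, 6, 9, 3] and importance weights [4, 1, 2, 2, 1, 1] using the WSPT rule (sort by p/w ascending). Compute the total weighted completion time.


Compute p/w ratios and sort ascending (WSPT): [(6, 4), (2, 1), (6, 2), (3, 1), (7, 2), (9, 1)]
Compute weighted completion times:
  Job (p=6,w=4): C=6, w*C=4*6=24
  Job (p=2,w=1): C=8, w*C=1*8=8
  Job (p=6,w=2): C=14, w*C=2*14=28
  Job (p=3,w=1): C=17, w*C=1*17=17
  Job (p=7,w=2): C=24, w*C=2*24=48
  Job (p=9,w=1): C=33, w*C=1*33=33
Total weighted completion time = 158

158


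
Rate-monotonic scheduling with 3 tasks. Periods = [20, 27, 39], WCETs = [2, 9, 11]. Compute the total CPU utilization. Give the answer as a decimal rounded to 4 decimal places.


Compute individual utilizations (exact fractions):
  Task 1: C/T = 2/20 = 1/10 (approx. 0.1)
  Task 2: C/T = 9/27 = 1/3 (approx. 0.3333)
  Task 3: C/T = 11/39 (approx. 0.2821)
Total utilization U = 1/10 + 1/3 + 11/39 = 93/130
Rounded to 4 decimal places: U = 0.7154
RM (Liu & Layland) bound for 3 tasks = 0.779763; compare with U = 93/130 (approx. 0.715385)
U <= bound, so schedulable by RM sufficient condition.

0.7154


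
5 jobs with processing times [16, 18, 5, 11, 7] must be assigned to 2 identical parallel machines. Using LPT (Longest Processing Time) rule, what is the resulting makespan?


Sort jobs in decreasing order (LPT): [18, 16, 11, 7, 5]
Assign each job to the least loaded machine:
  Machine 1: jobs [18, 7, 5], load = 30
  Machine 2: jobs [16, 11], load = 27
Makespan = max load = 30

30


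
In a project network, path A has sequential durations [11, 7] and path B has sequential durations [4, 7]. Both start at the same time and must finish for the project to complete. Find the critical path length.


Path A total = 11 + 7 = 18
Path B total = 4 + 7 = 11
Critical path = longest path = max(18, 11) = 18

18


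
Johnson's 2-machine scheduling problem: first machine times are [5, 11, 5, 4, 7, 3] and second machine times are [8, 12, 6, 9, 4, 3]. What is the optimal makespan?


Apply Johnson's rule:
  Group 1 (a <= b): [(6, 3, 3), (4, 4, 9), (1, 5, 8), (3, 5, 6), (2, 11, 12)]
  Group 2 (a > b): [(5, 7, 4)]
Optimal job order: [6, 4, 1, 3, 2, 5]
Schedule:
  Job 6: M1 done at 3, M2 done at 6
  Job 4: M1 done at 7, M2 done at 16
  Job 1: M1 done at 12, M2 done at 24
  Job 3: M1 done at 17, M2 done at 30
  Job 2: M1 done at 28, M2 done at 42
  Job 5: M1 done at 35, M2 done at 46
Makespan = 46

46


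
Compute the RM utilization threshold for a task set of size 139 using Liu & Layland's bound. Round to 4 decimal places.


Compute 2^(1/139) = 1.0049991245
Subtract 1: 1.0049991245 - 1 = 0.0049991245
Multiply by n: 139 * 0.0049991245 = 0.6948783055
Round to 4 dp: 0.6949

0.6949


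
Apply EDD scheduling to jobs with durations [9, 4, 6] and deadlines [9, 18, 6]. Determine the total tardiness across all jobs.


Sort by due date (EDD order): [(6, 6), (9, 9), (4, 18)]
Compute completion times and tardiness:
  Job 1: p=6, d=6, C=6, tardiness=max(0,6-6)=0
  Job 2: p=9, d=9, C=15, tardiness=max(0,15-9)=6
  Job 3: p=4, d=18, C=19, tardiness=max(0,19-18)=1
Total tardiness = 7

7


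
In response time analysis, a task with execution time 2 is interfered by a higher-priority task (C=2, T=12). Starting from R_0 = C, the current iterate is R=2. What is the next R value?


R_next = C + ceil(R_prev / T_hp) * C_hp
ceil(2 / 12) = ceil(0.1667) = 1
Interference = 1 * 2 = 2
R_next = 2 + 2 = 4

4


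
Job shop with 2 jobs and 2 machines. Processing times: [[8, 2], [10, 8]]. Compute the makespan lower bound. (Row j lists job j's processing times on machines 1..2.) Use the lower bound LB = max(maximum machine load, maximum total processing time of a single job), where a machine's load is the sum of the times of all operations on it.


Machine loads:
  Machine 1: 8 + 10 = 18
  Machine 2: 2 + 8 = 10
Max machine load = 18
Job totals:
  Job 1: 10
  Job 2: 18
Max job total = 18
Lower bound = max(18, 18) = 18

18


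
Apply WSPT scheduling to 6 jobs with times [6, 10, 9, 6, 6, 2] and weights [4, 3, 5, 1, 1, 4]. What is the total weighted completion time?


Compute p/w ratios and sort ascending (WSPT): [(2, 4), (6, 4), (9, 5), (10, 3), (6, 1), (6, 1)]
Compute weighted completion times:
  Job (p=2,w=4): C=2, w*C=4*2=8
  Job (p=6,w=4): C=8, w*C=4*8=32
  Job (p=9,w=5): C=17, w*C=5*17=85
  Job (p=10,w=3): C=27, w*C=3*27=81
  Job (p=6,w=1): C=33, w*C=1*33=33
  Job (p=6,w=1): C=39, w*C=1*39=39
Total weighted completion time = 278

278


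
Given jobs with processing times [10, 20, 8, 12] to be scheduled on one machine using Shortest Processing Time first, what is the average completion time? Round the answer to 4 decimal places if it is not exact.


Sort jobs by processing time (SPT order): [8, 10, 12, 20]
Compute completion times sequentially:
  Job 1: processing = 8, completes at 8
  Job 2: processing = 10, completes at 18
  Job 3: processing = 12, completes at 30
  Job 4: processing = 20, completes at 50
Sum of completion times = 106
Average completion time = 106/4 = 26.5

26.5


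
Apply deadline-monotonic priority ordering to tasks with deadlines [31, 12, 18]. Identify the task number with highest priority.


Sort tasks by relative deadline (ascending):
  Task 2: deadline = 12
  Task 3: deadline = 18
  Task 1: deadline = 31
Priority order (highest first): [2, 3, 1]
Highest priority task = 2

2


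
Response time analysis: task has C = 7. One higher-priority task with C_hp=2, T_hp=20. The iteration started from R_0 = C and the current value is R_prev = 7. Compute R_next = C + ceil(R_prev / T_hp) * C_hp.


R_next = C + ceil(R_prev / T_hp) * C_hp
ceil(7 / 20) = ceil(0.35) = 1
Interference = 1 * 2 = 2
R_next = 7 + 2 = 9

9


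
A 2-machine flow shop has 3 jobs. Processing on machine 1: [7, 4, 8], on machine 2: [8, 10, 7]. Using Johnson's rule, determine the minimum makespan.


Apply Johnson's rule:
  Group 1 (a <= b): [(2, 4, 10), (1, 7, 8)]
  Group 2 (a > b): [(3, 8, 7)]
Optimal job order: [2, 1, 3]
Schedule:
  Job 2: M1 done at 4, M2 done at 14
  Job 1: M1 done at 11, M2 done at 22
  Job 3: M1 done at 19, M2 done at 29
Makespan = 29

29


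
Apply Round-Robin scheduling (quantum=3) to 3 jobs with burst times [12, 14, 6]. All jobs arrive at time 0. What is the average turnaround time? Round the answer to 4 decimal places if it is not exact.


Time quantum = 3
Execution trace:
  J1 runs 3 units, time = 3
  J2 runs 3 units, time = 6
  J3 runs 3 units, time = 9
  J1 runs 3 units, time = 12
  J2 runs 3 units, time = 15
  J3 runs 3 units, time = 18
  J1 runs 3 units, time = 21
  J2 runs 3 units, time = 24
  J1 runs 3 units, time = 27
  J2 runs 3 units, time = 30
  J2 runs 2 units, time = 32
Finish times: [27, 32, 18]
Average turnaround = 77/3 = 25.6667

25.6667


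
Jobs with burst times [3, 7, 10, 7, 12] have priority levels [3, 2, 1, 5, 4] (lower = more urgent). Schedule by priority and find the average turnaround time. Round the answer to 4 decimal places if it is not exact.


Sort by priority (ascending = highest first):
Order: [(1, 10), (2, 7), (3, 3), (4, 12), (5, 7)]
Completion times:
  Priority 1, burst=10, C=10
  Priority 2, burst=7, C=17
  Priority 3, burst=3, C=20
  Priority 4, burst=12, C=32
  Priority 5, burst=7, C=39
Average turnaround = 118/5 = 23.6

23.6


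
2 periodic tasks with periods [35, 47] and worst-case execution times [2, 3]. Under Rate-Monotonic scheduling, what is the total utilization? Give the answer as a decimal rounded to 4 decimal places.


Compute individual utilizations (exact fractions):
  Task 1: C/T = 2/35 (approx. 0.0571)
  Task 2: C/T = 3/47 (approx. 0.0638)
Total utilization U = 2/35 + 3/47 = 199/1645
Rounded to 4 decimal places: U = 0.1210
RM (Liu & Layland) bound for 2 tasks = 0.828427; compare with U = 199/1645 (approx. 0.120973)
U <= bound, so schedulable by RM sufficient condition.

0.1210


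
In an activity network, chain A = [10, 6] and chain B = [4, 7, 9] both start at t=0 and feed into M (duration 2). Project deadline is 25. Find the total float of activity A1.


Forward pass: ES(A1) = sum of predecessors on chain A = 0
EF = ES + duration = 0 + 10 = 10
Backward pass: LF(M) = deadline = 25; LS(M) = 25 - 2 = 23
LF(A1) = LS(M) - sum(successors on chain A) = 23 - 6 = 17
LS = LF - duration = 17 - 10 = 7
Total float = LS - ES = 7 - 0 = 7

7


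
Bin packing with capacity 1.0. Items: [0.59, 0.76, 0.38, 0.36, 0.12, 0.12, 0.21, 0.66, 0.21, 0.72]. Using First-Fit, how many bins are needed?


Place items sequentially using First-Fit:
  Item 0.59 -> new Bin 1
  Item 0.76 -> new Bin 2
  Item 0.38 -> Bin 1 (now 0.97)
  Item 0.36 -> new Bin 3
  Item 0.12 -> Bin 2 (now 0.88)
  Item 0.12 -> Bin 2 (now 1.0)
  Item 0.21 -> Bin 3 (now 0.57)
  Item 0.66 -> new Bin 4
  Item 0.21 -> Bin 3 (now 0.78)
  Item 0.72 -> new Bin 5
Total bins used = 5

5


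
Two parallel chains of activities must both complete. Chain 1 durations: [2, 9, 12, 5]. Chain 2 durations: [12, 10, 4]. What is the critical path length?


Path A total = 2 + 9 + 12 + 5 = 28
Path B total = 12 + 10 + 4 = 26
Critical path = longest path = max(28, 26) = 28

28


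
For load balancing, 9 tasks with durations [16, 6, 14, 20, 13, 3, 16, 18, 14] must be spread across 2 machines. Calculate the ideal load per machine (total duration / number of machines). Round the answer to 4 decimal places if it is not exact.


Total processing time = 16 + 6 + 14 + 20 + 13 + 3 + 16 + 18 + 14 = 120
Number of machines = 2
Ideal balanced load = 120 / 2 = 60.0

60.0


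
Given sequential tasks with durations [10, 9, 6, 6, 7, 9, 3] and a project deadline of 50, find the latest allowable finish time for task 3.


LF(activity 3) = deadline - sum of successor durations
Successors: activities 4 through 7 with durations [6, 7, 9, 3]
Sum of successor durations = 25
LF = 50 - 25 = 25

25


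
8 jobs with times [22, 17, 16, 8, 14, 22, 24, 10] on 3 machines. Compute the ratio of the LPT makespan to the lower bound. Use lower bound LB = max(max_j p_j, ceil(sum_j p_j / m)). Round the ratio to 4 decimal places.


LPT order: [24, 22, 22, 17, 16, 14, 10, 8]
Machine loads after assignment: [48, 39, 46]
LPT makespan = 48
Lower bound = max(max_job, ceil(total/3)) = max(24, 45) = 45
Ratio = 48 / 45 = 1.0667

1.0667


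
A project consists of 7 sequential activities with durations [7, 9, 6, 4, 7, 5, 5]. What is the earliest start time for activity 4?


Activity 4 starts after activities 1 through 3 complete.
Predecessor durations: [7, 9, 6]
ES = 7 + 9 + 6 = 22

22


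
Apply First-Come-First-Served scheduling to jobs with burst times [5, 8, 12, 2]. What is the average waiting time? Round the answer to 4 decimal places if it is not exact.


FCFS order (as given): [5, 8, 12, 2]
Waiting times:
  Job 1: wait = 0
  Job 2: wait = 5
  Job 3: wait = 13
  Job 4: wait = 25
Sum of waiting times = 43
Average waiting time = 43/4 = 10.75

10.75


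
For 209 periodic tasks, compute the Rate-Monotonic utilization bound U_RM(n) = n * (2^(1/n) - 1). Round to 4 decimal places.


Compute 2^(1/209) = 1.0033219993
Subtract 1: 1.0033219993 - 1 = 0.0033219993
Multiply by n: 209 * 0.0033219993 = 0.6942978537
Round to 4 dp: 0.6943

0.6943


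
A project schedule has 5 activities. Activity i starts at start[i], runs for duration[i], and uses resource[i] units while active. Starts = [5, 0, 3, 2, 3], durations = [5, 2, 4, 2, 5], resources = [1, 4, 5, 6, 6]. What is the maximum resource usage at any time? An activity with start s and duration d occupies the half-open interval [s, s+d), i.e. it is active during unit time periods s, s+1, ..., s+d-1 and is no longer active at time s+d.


Each activity i is active on [start_i, start_i + duration_i).
Compute total resource usage per time slot:
  t=0: active resources = [4], total = 4
  t=1: active resources = [4], total = 4
  t=2: active resources = [6], total = 6
  t=3: active resources = [5, 6, 6], total = 17
  t=4: active resources = [5, 6], total = 11
  t=5: active resources = [1, 5, 6], total = 12
  t=6: active resources = [1, 5, 6], total = 12
  t=7: active resources = [1, 6], total = 7
  t=8: active resources = [1], total = 1
  t=9: active resources = [1], total = 1
Peak resource demand = 17

17


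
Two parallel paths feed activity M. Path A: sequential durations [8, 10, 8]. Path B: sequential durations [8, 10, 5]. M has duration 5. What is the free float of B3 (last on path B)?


ES(B3) = sum of predecessors on chain B = 18
EF(B3) = ES + duration = 18 + 5 = 23
Successor of B3 is M. ES(M) = max(sum(A), sum(B)) = max(26, 23) = 26
Free float = ES(successor) - EF(current) = 26 - 23 = 3

3


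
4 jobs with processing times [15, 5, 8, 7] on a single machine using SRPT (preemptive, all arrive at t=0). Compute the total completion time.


Since all jobs arrive at t=0, SRPT equals SPT ordering.
SPT order: [5, 7, 8, 15]
Completion times:
  Job 1: p=5, C=5
  Job 2: p=7, C=12
  Job 3: p=8, C=20
  Job 4: p=15, C=35
Total completion time = 5 + 12 + 20 + 35 = 72

72


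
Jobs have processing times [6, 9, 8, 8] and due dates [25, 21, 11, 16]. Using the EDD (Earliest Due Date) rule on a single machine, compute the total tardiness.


Sort by due date (EDD order): [(8, 11), (8, 16), (9, 21), (6, 25)]
Compute completion times and tardiness:
  Job 1: p=8, d=11, C=8, tardiness=max(0,8-11)=0
  Job 2: p=8, d=16, C=16, tardiness=max(0,16-16)=0
  Job 3: p=9, d=21, C=25, tardiness=max(0,25-21)=4
  Job 4: p=6, d=25, C=31, tardiness=max(0,31-25)=6
Total tardiness = 10

10


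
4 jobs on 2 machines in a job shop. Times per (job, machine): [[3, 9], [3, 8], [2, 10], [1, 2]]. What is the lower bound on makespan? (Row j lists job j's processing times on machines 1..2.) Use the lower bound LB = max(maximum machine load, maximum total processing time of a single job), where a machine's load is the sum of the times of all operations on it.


Machine loads:
  Machine 1: 3 + 3 + 2 + 1 = 9
  Machine 2: 9 + 8 + 10 + 2 = 29
Max machine load = 29
Job totals:
  Job 1: 12
  Job 2: 11
  Job 3: 12
  Job 4: 3
Max job total = 12
Lower bound = max(29, 12) = 29

29


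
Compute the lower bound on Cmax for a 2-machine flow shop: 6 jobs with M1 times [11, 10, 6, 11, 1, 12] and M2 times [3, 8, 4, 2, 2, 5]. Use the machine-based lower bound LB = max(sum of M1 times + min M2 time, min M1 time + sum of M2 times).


LB1 = sum(M1 times) + min(M2 times) = 51 + 2 = 53
LB2 = min(M1 times) + sum(M2 times) = 1 + 24 = 25
Lower bound = max(LB1, LB2) = max(53, 25) = 53

53


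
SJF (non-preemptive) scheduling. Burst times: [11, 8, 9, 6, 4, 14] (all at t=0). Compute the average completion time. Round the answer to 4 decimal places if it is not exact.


SJF order (ascending): [4, 6, 8, 9, 11, 14]
Completion times:
  Job 1: burst=4, C=4
  Job 2: burst=6, C=10
  Job 3: burst=8, C=18
  Job 4: burst=9, C=27
  Job 5: burst=11, C=38
  Job 6: burst=14, C=52
Average completion = 149/6 = 24.8333

24.8333


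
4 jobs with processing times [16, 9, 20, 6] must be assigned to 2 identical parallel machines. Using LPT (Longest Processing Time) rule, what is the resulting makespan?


Sort jobs in decreasing order (LPT): [20, 16, 9, 6]
Assign each job to the least loaded machine:
  Machine 1: jobs [20, 6], load = 26
  Machine 2: jobs [16, 9], load = 25
Makespan = max load = 26

26


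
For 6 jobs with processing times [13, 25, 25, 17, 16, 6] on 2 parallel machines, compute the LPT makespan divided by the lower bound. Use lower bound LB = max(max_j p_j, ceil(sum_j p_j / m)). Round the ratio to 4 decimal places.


LPT order: [25, 25, 17, 16, 13, 6]
Machine loads after assignment: [48, 54]
LPT makespan = 54
Lower bound = max(max_job, ceil(total/2)) = max(25, 51) = 51
Ratio = 54 / 51 = 1.0588

1.0588


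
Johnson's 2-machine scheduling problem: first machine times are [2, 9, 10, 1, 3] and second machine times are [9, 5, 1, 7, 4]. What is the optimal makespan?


Apply Johnson's rule:
  Group 1 (a <= b): [(4, 1, 7), (1, 2, 9), (5, 3, 4)]
  Group 2 (a > b): [(2, 9, 5), (3, 10, 1)]
Optimal job order: [4, 1, 5, 2, 3]
Schedule:
  Job 4: M1 done at 1, M2 done at 8
  Job 1: M1 done at 3, M2 done at 17
  Job 5: M1 done at 6, M2 done at 21
  Job 2: M1 done at 15, M2 done at 26
  Job 3: M1 done at 25, M2 done at 27
Makespan = 27

27


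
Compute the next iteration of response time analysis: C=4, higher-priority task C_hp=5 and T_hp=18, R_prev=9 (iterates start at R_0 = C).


R_next = C + ceil(R_prev / T_hp) * C_hp
ceil(9 / 18) = ceil(0.5) = 1
Interference = 1 * 5 = 5
R_next = 4 + 5 = 9
R_next = R_prev, so the iteration has converged (response time = 9).

9


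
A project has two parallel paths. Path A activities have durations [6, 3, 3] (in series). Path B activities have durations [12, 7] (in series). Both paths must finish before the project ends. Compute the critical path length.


Path A total = 6 + 3 + 3 = 12
Path B total = 12 + 7 = 19
Critical path = longest path = max(12, 19) = 19

19


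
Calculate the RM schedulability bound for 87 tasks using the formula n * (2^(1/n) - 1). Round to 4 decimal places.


Compute 2^(1/87) = 1.0079990316
Subtract 1: 1.0079990316 - 1 = 0.0079990316
Multiply by n: 87 * 0.0079990316 = 0.6959157492
Round to 4 dp: 0.6959

0.6959


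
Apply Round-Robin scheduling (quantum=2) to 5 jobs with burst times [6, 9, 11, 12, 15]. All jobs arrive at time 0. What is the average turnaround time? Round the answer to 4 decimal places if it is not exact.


Time quantum = 2
Execution trace:
  J1 runs 2 units, time = 2
  J2 runs 2 units, time = 4
  J3 runs 2 units, time = 6
  J4 runs 2 units, time = 8
  J5 runs 2 units, time = 10
  J1 runs 2 units, time = 12
  J2 runs 2 units, time = 14
  J3 runs 2 units, time = 16
  J4 runs 2 units, time = 18
  J5 runs 2 units, time = 20
  J1 runs 2 units, time = 22
  J2 runs 2 units, time = 24
  J3 runs 2 units, time = 26
  J4 runs 2 units, time = 28
  J5 runs 2 units, time = 30
  J2 runs 2 units, time = 32
  J3 runs 2 units, time = 34
  J4 runs 2 units, time = 36
  J5 runs 2 units, time = 38
  J2 runs 1 units, time = 39
  J3 runs 2 units, time = 41
  J4 runs 2 units, time = 43
  J5 runs 2 units, time = 45
  J3 runs 1 units, time = 46
  J4 runs 2 units, time = 48
  J5 runs 2 units, time = 50
  J5 runs 2 units, time = 52
  J5 runs 1 units, time = 53
Finish times: [22, 39, 46, 48, 53]
Average turnaround = 208/5 = 41.6

41.6


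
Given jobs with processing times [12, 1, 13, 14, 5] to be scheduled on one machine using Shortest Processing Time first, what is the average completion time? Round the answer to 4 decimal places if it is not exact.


Sort jobs by processing time (SPT order): [1, 5, 12, 13, 14]
Compute completion times sequentially:
  Job 1: processing = 1, completes at 1
  Job 2: processing = 5, completes at 6
  Job 3: processing = 12, completes at 18
  Job 4: processing = 13, completes at 31
  Job 5: processing = 14, completes at 45
Sum of completion times = 101
Average completion time = 101/5 = 20.2

20.2


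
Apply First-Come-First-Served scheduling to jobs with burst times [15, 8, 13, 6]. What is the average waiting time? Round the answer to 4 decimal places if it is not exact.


FCFS order (as given): [15, 8, 13, 6]
Waiting times:
  Job 1: wait = 0
  Job 2: wait = 15
  Job 3: wait = 23
  Job 4: wait = 36
Sum of waiting times = 74
Average waiting time = 74/4 = 18.5

18.5


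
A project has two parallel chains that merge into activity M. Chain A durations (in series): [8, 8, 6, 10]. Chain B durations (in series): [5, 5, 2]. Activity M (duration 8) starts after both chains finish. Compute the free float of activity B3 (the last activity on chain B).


ES(B3) = sum of predecessors on chain B = 10
EF(B3) = ES + duration = 10 + 2 = 12
Successor of B3 is M. ES(M) = max(sum(A), sum(B)) = max(32, 12) = 32
Free float = ES(successor) - EF(current) = 32 - 12 = 20

20


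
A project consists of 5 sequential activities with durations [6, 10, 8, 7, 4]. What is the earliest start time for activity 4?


Activity 4 starts after activities 1 through 3 complete.
Predecessor durations: [6, 10, 8]
ES = 6 + 10 + 8 = 24

24


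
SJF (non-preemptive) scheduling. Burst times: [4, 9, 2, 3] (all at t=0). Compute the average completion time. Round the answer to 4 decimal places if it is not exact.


SJF order (ascending): [2, 3, 4, 9]
Completion times:
  Job 1: burst=2, C=2
  Job 2: burst=3, C=5
  Job 3: burst=4, C=9
  Job 4: burst=9, C=18
Average completion = 34/4 = 8.5

8.5


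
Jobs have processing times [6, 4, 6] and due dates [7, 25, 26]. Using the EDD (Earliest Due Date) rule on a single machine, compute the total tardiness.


Sort by due date (EDD order): [(6, 7), (4, 25), (6, 26)]
Compute completion times and tardiness:
  Job 1: p=6, d=7, C=6, tardiness=max(0,6-7)=0
  Job 2: p=4, d=25, C=10, tardiness=max(0,10-25)=0
  Job 3: p=6, d=26, C=16, tardiness=max(0,16-26)=0
Total tardiness = 0

0


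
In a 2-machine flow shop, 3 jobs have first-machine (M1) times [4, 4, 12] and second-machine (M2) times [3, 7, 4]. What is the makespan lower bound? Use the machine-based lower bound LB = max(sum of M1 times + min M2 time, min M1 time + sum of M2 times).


LB1 = sum(M1 times) + min(M2 times) = 20 + 3 = 23
LB2 = min(M1 times) + sum(M2 times) = 4 + 14 = 18
Lower bound = max(LB1, LB2) = max(23, 18) = 23

23


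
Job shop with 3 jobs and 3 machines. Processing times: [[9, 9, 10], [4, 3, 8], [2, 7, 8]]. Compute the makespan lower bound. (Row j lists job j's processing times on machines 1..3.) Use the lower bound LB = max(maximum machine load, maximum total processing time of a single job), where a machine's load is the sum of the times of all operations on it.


Machine loads:
  Machine 1: 9 + 4 + 2 = 15
  Machine 2: 9 + 3 + 7 = 19
  Machine 3: 10 + 8 + 8 = 26
Max machine load = 26
Job totals:
  Job 1: 28
  Job 2: 15
  Job 3: 17
Max job total = 28
Lower bound = max(26, 28) = 28

28


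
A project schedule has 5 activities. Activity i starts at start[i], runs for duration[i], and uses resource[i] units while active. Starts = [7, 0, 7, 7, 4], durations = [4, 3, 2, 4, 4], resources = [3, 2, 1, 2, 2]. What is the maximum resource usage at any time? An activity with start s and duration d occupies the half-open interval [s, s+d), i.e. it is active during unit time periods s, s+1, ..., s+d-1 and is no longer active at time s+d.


Each activity i is active on [start_i, start_i + duration_i).
Compute total resource usage per time slot:
  t=0: active resources = [2], total = 2
  t=1: active resources = [2], total = 2
  t=2: active resources = [2], total = 2
  t=3: active resources = [], total = 0
  t=4: active resources = [2], total = 2
  t=5: active resources = [2], total = 2
  t=6: active resources = [2], total = 2
  t=7: active resources = [3, 1, 2, 2], total = 8
  t=8: active resources = [3, 1, 2], total = 6
  t=9: active resources = [3, 2], total = 5
  t=10: active resources = [3, 2], total = 5
Peak resource demand = 8

8


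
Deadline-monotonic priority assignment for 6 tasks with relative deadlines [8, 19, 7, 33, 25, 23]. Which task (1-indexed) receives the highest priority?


Sort tasks by relative deadline (ascending):
  Task 3: deadline = 7
  Task 1: deadline = 8
  Task 2: deadline = 19
  Task 6: deadline = 23
  Task 5: deadline = 25
  Task 4: deadline = 33
Priority order (highest first): [3, 1, 2, 6, 5, 4]
Highest priority task = 3

3


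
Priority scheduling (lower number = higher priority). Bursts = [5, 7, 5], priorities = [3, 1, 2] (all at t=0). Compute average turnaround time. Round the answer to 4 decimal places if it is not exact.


Sort by priority (ascending = highest first):
Order: [(1, 7), (2, 5), (3, 5)]
Completion times:
  Priority 1, burst=7, C=7
  Priority 2, burst=5, C=12
  Priority 3, burst=5, C=17
Average turnaround = 36/3 = 12.0

12.0


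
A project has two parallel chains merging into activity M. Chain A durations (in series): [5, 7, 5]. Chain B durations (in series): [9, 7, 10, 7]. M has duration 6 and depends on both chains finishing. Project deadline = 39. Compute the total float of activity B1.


Forward pass: ES(B1) = sum of predecessors on chain B = 0
EF = ES + duration = 0 + 9 = 9
Backward pass: LF(M) = deadline = 39; LS(M) = 39 - 6 = 33
LF(B1) = LS(M) - sum(successors on chain B) = 33 - 24 = 9
LS = LF - duration = 9 - 9 = 0
Total float = LS - ES = 0 - 0 = 0

0


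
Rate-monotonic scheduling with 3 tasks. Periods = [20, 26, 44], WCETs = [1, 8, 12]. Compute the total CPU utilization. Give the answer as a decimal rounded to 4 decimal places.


Compute individual utilizations (exact fractions):
  Task 1: C/T = 1/20 (approx. 0.05)
  Task 2: C/T = 8/26 = 4/13 (approx. 0.3077)
  Task 3: C/T = 12/44 = 3/11 (approx. 0.2727)
Total utilization U = 1/20 + 4/13 + 3/11 = 1803/2860
Rounded to 4 decimal places: U = 0.6304
RM (Liu & Layland) bound for 3 tasks = 0.779763; compare with U = 1803/2860 (approx. 0.630420)
U <= bound, so schedulable by RM sufficient condition.

0.6304


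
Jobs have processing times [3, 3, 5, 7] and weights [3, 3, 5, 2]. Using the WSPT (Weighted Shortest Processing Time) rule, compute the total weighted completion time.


Compute p/w ratios and sort ascending (WSPT): [(3, 3), (3, 3), (5, 5), (7, 2)]
Compute weighted completion times:
  Job (p=3,w=3): C=3, w*C=3*3=9
  Job (p=3,w=3): C=6, w*C=3*6=18
  Job (p=5,w=5): C=11, w*C=5*11=55
  Job (p=7,w=2): C=18, w*C=2*18=36
Total weighted completion time = 118

118


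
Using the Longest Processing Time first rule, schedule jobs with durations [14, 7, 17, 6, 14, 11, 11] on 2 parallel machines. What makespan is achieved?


Sort jobs in decreasing order (LPT): [17, 14, 14, 11, 11, 7, 6]
Assign each job to the least loaded machine:
  Machine 1: jobs [17, 11, 11], load = 39
  Machine 2: jobs [14, 14, 7, 6], load = 41
Makespan = max load = 41

41


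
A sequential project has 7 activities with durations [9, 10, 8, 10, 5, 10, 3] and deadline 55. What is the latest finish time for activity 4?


LF(activity 4) = deadline - sum of successor durations
Successors: activities 5 through 7 with durations [5, 10, 3]
Sum of successor durations = 18
LF = 55 - 18 = 37

37


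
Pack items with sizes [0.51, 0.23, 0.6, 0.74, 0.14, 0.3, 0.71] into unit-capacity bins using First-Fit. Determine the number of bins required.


Place items sequentially using First-Fit:
  Item 0.51 -> new Bin 1
  Item 0.23 -> Bin 1 (now 0.74)
  Item 0.6 -> new Bin 2
  Item 0.74 -> new Bin 3
  Item 0.14 -> Bin 1 (now 0.88)
  Item 0.3 -> Bin 2 (now 0.9)
  Item 0.71 -> new Bin 4
Total bins used = 4

4


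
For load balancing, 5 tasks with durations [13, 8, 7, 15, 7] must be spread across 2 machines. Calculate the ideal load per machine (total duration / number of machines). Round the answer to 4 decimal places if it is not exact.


Total processing time = 13 + 8 + 7 + 15 + 7 = 50
Number of machines = 2
Ideal balanced load = 50 / 2 = 25.0

25.0
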